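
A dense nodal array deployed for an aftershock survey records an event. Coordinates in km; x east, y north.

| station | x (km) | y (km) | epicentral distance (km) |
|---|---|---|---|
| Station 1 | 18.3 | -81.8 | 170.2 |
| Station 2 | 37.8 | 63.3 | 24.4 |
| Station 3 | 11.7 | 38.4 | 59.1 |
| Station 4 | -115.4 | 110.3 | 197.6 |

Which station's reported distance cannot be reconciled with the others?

Station 4

Solve using three stations at a time. Using Station 1, Station 2, Station 3 (subtract circle equations pairwise → linear system) gives (x, y) ≈ (46.7, 86.0).
Distances from that point to each station vs reported:
  Station 1: calculated 170.2 vs reported 170.2 → residual 0.0 km
  Station 2: calculated 24.4 vs reported 24.4 → residual 0.0 km
  Station 3: calculated 59.1 vs reported 59.1 → residual 0.0 km
  Station 4: calculated 163.9 vs reported 197.6 → residual 33.7 km
Station 1, Station 2, Station 3 are mutually consistent (residuals ≈ 0); Station 4 is off by 33.7 km.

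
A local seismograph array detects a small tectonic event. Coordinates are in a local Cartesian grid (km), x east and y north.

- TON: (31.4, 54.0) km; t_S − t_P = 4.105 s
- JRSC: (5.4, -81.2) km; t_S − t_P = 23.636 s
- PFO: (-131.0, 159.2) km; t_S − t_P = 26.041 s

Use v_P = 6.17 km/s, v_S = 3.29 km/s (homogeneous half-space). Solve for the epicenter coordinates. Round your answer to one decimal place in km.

Distance from S−P lag: d = Δt · v_P v_S / (v_P − v_S) = Δt · (6.17·3.29)/(6.17−3.29) ≈ 7.0484·Δt.
So d_TON = 28.93, d_JRSC = 166.60, d_PFO = 183.55 km.
Circle about each station: (x − 31.4)² + (y − 54.0)² = 28.93²; (x − 5.4)² + (y + 81.2)² = 166.60²; (x + 131.0)² + (y − 159.2)² = 183.55².
Subtracting the TON equation from the JRSC and PFO equations removes the quadratic terms:
-52.0 x − 270.4 y = -24197.98
-324.8 x + 210.4 y = 5750.02
Solving the 2×2 system: x ≈ 35.8, y ≈ 82.6 km.

x ≈ 35.8 km, y ≈ 82.6 km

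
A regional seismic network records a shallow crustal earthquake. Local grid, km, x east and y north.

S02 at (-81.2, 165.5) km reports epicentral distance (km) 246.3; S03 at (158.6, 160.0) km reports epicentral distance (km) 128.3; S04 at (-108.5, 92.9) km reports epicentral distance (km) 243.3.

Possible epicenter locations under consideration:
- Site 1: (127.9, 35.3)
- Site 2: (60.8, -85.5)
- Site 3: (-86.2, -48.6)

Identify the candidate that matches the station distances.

Site 1

For each candidate, compare |candidate − station| to the reported distance:
Site 1: residuals S02 0.0, S03 0.1, S04 0.0 → max 0.1 km
Site 2: residuals S02 42.1, S03 136.0, S04 2.6 → max 136.0 km
Site 3: residuals S02 32.1, S03 193.3, S04 100.1 → max 193.3 km
Only Site 1 has all residuals ≈ 0.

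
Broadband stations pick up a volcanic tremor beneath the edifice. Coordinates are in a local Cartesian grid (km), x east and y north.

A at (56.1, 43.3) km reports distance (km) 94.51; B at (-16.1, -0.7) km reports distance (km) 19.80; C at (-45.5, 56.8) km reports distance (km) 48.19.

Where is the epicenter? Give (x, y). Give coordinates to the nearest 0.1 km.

Circle about each station: (x − 56.1)² + (y − 43.3)² = 94.51²; (x + 16.1)² + (y + 0.7)² = 19.80²; (x + 45.5)² + (y − 56.8)² = 48.19².
Subtracting pairs of circle equations eliminates x²+y² and gives linear equations (the radical axes):
-144.4 x − 88.0 y = 3777.70
-203.2 x + 27.0 y = 6884.25
Solving the 2×2 system: x ≈ -32.5, y ≈ 10.4 km.

(-32.5, 10.4)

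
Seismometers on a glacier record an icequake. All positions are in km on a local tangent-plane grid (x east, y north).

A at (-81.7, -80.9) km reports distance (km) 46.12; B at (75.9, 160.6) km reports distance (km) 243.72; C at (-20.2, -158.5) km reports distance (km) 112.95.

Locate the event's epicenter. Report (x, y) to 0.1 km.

x ≈ -48.3 km, y ≈ -49.1 km

Circle about each station: (x + 81.7)² + (y + 80.9)² = 46.12²; (x − 75.9)² + (y − 160.6)² = 243.72²; (x + 20.2)² + (y + 158.5)² = 112.95².
Subtracting the A equation from the B and C equations removes the quadratic terms:
315.2 x + 483.0 y = -38938.91
123.0 x − 155.2 y = 1679.94
Solving the 2×2 system: x ≈ -48.3, y ≈ -49.1 km.
Check against A (with the unrounded x, y): √((x + 81.7)²+(y + 80.9)²) = 46.12 ≈ 46.12 km. ✓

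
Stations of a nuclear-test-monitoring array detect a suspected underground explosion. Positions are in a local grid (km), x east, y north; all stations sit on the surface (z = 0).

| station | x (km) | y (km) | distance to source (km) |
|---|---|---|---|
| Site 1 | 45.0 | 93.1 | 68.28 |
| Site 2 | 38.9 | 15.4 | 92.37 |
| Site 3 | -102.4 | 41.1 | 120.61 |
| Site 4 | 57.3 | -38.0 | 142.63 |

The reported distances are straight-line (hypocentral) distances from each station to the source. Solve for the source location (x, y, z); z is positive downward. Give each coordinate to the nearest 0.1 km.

Each station gives a sphere (x−x_i)² + (y−y_i)² + z² = d_i² (stations at z=0).
Subtracting the Site 1 sphere from Site 2 and Site 3: z² cancels, leaving linear equations in x and y:
-12.2 x − 155.4 y = -12812.30
-294.8 x − 104.0 y = -8402.25
Solving: x ≈ -0.601, y ≈ 82.494 km (keep extra digits for the depth step; rounded: -0.6, 82.5).
Then from the Site 1 sphere: z² = 68.28² − (x − 45.0)² − (y − 93.1)² with x = -0.601, y = 82.494, so z ≈ 49.701 ≈ 49.7 km.

x ≈ -0.6 km, y ≈ 82.5 km, depth ≈ 49.7 km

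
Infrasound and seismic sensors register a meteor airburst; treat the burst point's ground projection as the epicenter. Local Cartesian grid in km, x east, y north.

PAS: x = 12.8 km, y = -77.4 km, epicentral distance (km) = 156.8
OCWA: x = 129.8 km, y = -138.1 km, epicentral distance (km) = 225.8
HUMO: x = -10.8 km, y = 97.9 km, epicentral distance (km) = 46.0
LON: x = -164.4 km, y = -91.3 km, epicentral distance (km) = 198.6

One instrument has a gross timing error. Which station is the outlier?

OCWA

Solve using three stations at a time. Using PAS, HUMO, LON (subtract circle equations pairwise → linear system) gives (x, y) ≈ (-45.8, 68.0).
Distances from that point to each station vs reported:
  PAS: calculated 156.8 vs reported 156.8 → residual 0.0 km
  OCWA: calculated 270.8 vs reported 225.8 → residual 45.0 km
  HUMO: calculated 46.0 vs reported 46.0 → residual 0.0 km
  LON: calculated 198.6 vs reported 198.6 → residual 0.0 km
PAS, HUMO, LON are mutually consistent (residuals ≈ 0); OCWA is off by 45.0 km.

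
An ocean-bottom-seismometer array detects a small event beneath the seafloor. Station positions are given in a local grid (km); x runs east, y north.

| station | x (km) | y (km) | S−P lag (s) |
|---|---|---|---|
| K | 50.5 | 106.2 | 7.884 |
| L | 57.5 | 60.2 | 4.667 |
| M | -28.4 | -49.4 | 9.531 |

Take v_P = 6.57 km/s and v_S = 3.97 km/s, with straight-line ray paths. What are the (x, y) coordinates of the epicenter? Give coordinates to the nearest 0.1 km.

Distance from S−P lag: d = Δt · v_P v_S / (v_P − v_S) = Δt · (6.57·3.97)/(6.57−3.97) ≈ 10.0319·Δt.
So d_K = 79.09, d_L = 46.82, d_M = 95.61 km.
Circle about each station: (x − 50.5)² + (y − 106.2)² = 79.09²; (x − 57.5)² + (y − 60.2)² = 46.82²; (x + 28.4)² + (y + 49.4)² = 95.61².
Subtracting pairs of circle equations eliminates x²+y² and gives linear equations (the radical axes):
14.0 x − 92.0 y = -2835.28
-157.8 x − 311.2 y = -13467.81
Solving the 2×2 system: x ≈ 18.9, y ≈ 33.7 km.

(18.9, 33.7)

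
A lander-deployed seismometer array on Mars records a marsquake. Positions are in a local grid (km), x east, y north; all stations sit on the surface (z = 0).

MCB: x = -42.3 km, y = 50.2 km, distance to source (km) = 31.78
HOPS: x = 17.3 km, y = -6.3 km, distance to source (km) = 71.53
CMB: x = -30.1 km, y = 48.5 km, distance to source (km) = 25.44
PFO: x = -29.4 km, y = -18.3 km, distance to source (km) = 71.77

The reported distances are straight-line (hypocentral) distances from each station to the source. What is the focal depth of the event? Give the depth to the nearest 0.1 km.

23.9 km

Each station gives a sphere (x−x_i)² + (y−y_i)² + z² = d_i² (stations at z=0).
Subtracting the MCB sphere from HOPS and CMB: z² cancels, leaving linear equations in x and y:
119.2 x − 113.0 y = -8076.92
24.4 x − 3.4 y = -688.30
Solving: x ≈ -21.394, y ≈ 48.910 km (keep extra digits for the depth step; rounded: -21.4, 48.9).
Then from the MCB sphere: z² = 31.78² − (x + 42.3)² − (y − 50.2)² with x = -21.394, y = 48.910, so z ≈ 23.901 ≈ 23.9 km.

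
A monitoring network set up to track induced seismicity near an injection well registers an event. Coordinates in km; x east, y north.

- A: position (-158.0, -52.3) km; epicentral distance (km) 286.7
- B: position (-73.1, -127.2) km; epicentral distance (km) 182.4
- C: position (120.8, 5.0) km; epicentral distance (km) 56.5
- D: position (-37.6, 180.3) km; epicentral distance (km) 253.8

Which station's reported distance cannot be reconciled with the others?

Solve using three stations at a time. Using B, C, D (subtract circle equations pairwise → linear system) gives (x, y) ≈ (87.4, -40.6).
Distances from that point to each station vs reported:
  A: calculated 245.7 vs reported 286.7 → residual 41.0 km
  B: calculated 182.4 vs reported 182.4 → residual 0.0 km
  C: calculated 56.5 vs reported 56.5 → residual 0.0 km
  D: calculated 253.8 vs reported 253.8 → residual 0.0 km
B, C, D are mutually consistent (residuals ≈ 0); A is off by 41.0 km.

A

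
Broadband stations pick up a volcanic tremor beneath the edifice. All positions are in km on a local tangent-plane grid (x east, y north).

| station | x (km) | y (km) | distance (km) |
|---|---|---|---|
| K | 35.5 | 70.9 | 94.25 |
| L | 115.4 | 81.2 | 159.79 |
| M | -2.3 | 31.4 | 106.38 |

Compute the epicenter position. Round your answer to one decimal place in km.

(-36.0, 132.3)

Circle about each station: (x − 35.5)² + (y − 70.9)² = 94.25²; (x − 115.4)² + (y − 81.2)² = 159.79²; (x + 2.3)² + (y − 31.4)² = 106.38².
Subtracting pairs of circle equations eliminates x²+y² and gives linear equations (the radical axes):
159.8 x + 20.6 y = -3026.24
-75.6 x − 79.0 y = -7729.45
Solving the 2×2 system: x ≈ -36.0, y ≈ 132.3 km.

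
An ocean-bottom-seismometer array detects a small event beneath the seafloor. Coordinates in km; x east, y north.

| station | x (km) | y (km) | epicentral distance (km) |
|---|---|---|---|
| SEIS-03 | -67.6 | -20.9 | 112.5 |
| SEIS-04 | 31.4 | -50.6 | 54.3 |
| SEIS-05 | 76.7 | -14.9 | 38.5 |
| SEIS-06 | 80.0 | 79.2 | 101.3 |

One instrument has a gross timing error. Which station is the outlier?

Solve using three stations at a time. Using SEIS-03, SEIS-04, SEIS-05 (subtract circle equations pairwise → linear system) gives (x, y) ≈ (42.4, 2.5).
Distances from that point to each station vs reported:
  SEIS-03: calculated 112.5 vs reported 112.5 → residual 0.0 km
  SEIS-04: calculated 54.3 vs reported 54.3 → residual 0.0 km
  SEIS-05: calculated 38.5 vs reported 38.5 → residual 0.0 km
  SEIS-06: calculated 85.4 vs reported 101.3 → residual 15.9 km
SEIS-03, SEIS-04, SEIS-05 are mutually consistent (residuals ≈ 0); SEIS-06 is off by 15.9 km.

SEIS-06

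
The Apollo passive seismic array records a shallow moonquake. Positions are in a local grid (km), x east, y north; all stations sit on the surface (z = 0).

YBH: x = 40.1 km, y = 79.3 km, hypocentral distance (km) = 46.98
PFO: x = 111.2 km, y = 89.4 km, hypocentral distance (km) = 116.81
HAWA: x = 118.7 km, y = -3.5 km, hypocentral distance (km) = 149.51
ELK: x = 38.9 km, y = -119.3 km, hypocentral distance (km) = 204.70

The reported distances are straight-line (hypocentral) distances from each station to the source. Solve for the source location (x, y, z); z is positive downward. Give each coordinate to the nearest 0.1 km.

Each station gives a sphere (x−x_i)² + (y−y_i)² + z² = d_i² (stations at z=0).
Subtracting the YBH sphere from PFO and HAWA: z² cancels, leaving linear equations in x and y:
142.2 x + 20.2 y = 1023.84
157.2 x − 165.6 y = -13940.68
Solving: x ≈ -4.193, y ≈ 80.203 km (keep extra digits for the depth step; rounded: -4.2, 80.2).
Then from the YBH sphere: z² = 46.98² − (x − 40.1)² − (y − 79.3)² with x = -4.193, y = 80.203, so z ≈ 15.634 ≈ 15.6 km.
Check against ELK (with the unrounded solution): distance 204.70 ≈ 204.70 km. ✓

x ≈ -4.2 km, y ≈ 80.2 km, depth ≈ 15.6 km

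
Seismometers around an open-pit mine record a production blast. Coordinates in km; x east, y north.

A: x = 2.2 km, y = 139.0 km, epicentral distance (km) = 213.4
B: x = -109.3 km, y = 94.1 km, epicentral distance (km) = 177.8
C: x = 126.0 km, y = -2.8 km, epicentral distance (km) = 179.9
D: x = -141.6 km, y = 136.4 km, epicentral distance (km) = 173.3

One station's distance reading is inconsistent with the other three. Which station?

D

Solve using three stations at a time. Using A, B, C (subtract circle equations pairwise → linear system) gives (x, y) ≈ (-40.9, -70.0).
Distances from that point to each station vs reported:
  A: calculated 213.4 vs reported 213.4 → residual 0.0 km
  B: calculated 177.8 vs reported 177.8 → residual 0.0 km
  C: calculated 179.9 vs reported 179.9 → residual 0.0 km
  D: calculated 229.7 vs reported 173.3 → residual 56.4 km
A, B, C are mutually consistent (residuals ≈ 0); D is off by 56.4 km.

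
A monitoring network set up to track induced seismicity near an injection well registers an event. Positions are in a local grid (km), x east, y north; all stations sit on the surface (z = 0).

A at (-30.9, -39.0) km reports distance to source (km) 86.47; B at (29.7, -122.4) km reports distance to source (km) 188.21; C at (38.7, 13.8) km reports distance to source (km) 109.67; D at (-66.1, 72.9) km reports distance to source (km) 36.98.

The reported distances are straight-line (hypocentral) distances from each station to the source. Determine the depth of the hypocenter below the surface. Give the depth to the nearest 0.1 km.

Each station gives a sphere (x−x_i)² + (y−y_i)² + z² = d_i² (stations at z=0).
Subtracting the A sphere from B and C: z² cancels, leaving linear equations in x and y:
121.2 x − 166.8 y = -14557.90
139.2 x + 105.6 y = -5338.13
Solving: x ≈ -67.404, y ≈ 38.300 km (keep extra digits for the depth step; rounded: -67.4, 38.3).
Then from the A sphere: z² = 86.47² − (x + 30.9)² − (y + 39.0)² with x = -67.404, y = 38.300, so z ≈ 13.009 ≈ 13.0 km.

z ≈ 13.0 km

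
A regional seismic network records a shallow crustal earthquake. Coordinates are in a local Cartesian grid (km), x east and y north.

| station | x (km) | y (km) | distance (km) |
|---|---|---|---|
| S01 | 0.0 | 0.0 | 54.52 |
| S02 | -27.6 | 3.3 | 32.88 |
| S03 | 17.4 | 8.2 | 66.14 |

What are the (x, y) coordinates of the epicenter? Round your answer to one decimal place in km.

x ≈ -44.5 km, y ≈ 31.5 km

Circle about each station: x² + y² = 54.52²; (x + 27.6)² + (y − 3.3)² = 32.88²; (x − 17.4)² + (y − 8.2)² = 66.14².
Subtracting pairs of circle equations eliminates x²+y² and gives linear equations (the radical axes):
-55.2 x + 6.6 y = 2663.99
34.8 x + 16.4 y = -1032.07
Solving the 2×2 system: x ≈ -44.5, y ≈ 31.5 km.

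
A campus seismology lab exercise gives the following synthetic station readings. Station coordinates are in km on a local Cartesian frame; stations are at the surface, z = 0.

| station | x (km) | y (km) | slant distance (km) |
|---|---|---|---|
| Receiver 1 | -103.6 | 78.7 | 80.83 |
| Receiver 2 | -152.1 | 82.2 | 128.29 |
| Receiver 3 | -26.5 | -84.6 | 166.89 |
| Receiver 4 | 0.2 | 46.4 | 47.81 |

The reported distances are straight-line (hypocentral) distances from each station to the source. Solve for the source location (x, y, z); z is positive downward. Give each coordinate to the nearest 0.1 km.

Each station gives a sphere (x−x_i)² + (y−y_i)² + z² = d_i² (stations at z=0).
Subtracting the Receiver 1 sphere from Receiver 2 and Receiver 3: z² cancels, leaving linear equations in x and y:
-97.0 x + 7.0 y = 3039.76
154.2 x − 326.6 y = -30386.02
Solving: x ≈ -25.492, y ≈ 81.002 km (keep extra digits for the depth step; rounded: -25.5, 81.0).
Then from the Receiver 1 sphere: z² = 80.83² − (x + 103.6)² − (y − 78.7)² with x = -25.492, y = 81.002, so z ≈ 20.672 ≈ 20.7 km.

x ≈ -25.5 km, y ≈ 81.0 km, depth ≈ 20.7 km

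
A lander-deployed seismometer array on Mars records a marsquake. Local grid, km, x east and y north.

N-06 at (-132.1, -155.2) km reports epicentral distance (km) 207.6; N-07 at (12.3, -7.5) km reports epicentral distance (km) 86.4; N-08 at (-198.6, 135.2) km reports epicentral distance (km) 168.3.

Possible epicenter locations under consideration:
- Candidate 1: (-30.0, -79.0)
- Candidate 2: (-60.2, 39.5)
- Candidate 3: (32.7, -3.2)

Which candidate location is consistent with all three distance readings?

For each candidate, compare |candidate − station| to the reported distance:
Candidate 1: residuals N-06 80.2, N-07 3.3, N-08 104.3 → max 104.3 km
Candidate 2: residuals N-06 0.0, N-07 0.0, N-08 0.0 → max 0.0 km
Candidate 3: residuals N-06 16.6, N-07 65.6, N-08 101.2 → max 101.2 km
Only Candidate 2 has all residuals ≈ 0.

Candidate 2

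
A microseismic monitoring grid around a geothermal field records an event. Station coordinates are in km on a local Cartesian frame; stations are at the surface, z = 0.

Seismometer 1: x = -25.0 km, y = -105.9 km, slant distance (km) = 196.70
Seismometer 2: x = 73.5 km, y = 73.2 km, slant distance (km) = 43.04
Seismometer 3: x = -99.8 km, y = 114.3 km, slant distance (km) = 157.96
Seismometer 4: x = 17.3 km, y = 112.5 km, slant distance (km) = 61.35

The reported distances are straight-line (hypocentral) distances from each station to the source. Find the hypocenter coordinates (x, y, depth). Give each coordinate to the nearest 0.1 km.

x ≈ 48.6 km, y ≈ 73.1 km, depth ≈ 35.1 km

Each station gives a sphere (x−x_i)² + (y−y_i)² + z² = d_i² (stations at z=0).
Subtracting the Seismometer 1 sphere from Seismometer 2 and Seismometer 3: z² cancels, leaving linear equations in x and y:
197.0 x + 358.2 y = 35759.13
-149.6 x + 440.4 y = 24924.25
Solving: x ≈ 48.598, y ≈ 73.103 km (keep extra digits for the depth step; rounded: 48.6, 73.1).
Then from the Seismometer 1 sphere: z² = 196.70² − (x + 25.0)² − (y + 105.9)² with x = 48.598, y = 73.103, so z ≈ 35.102 ≈ 35.1 km.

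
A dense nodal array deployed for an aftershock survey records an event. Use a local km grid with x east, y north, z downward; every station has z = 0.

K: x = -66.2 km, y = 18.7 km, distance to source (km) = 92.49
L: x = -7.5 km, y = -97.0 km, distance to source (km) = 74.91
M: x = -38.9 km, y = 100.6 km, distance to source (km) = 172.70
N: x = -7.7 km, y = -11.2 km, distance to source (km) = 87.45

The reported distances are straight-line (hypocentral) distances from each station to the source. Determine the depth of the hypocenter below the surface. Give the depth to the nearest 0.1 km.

Each station gives a sphere (x−x_i)² + (y−y_i)² + z² = d_i² (stations at z=0).
Subtracting the K sphere from L and M: z² cancels, leaving linear equations in x and y:
117.4 x − 231.4 y = 7676.01
54.6 x + 163.8 y = -14369.45
Solving: x ≈ -64.892, y ≈ -66.095 km (keep extra digits for the depth step; rounded: -64.9, -66.1).
Then from the K sphere: z² = 92.49² − (x + 66.2)² − (y − 18.7)² with x = -64.892, y = -66.095, so z ≈ 36.912 ≈ 36.9 km.
Check against N (with the unrounded solution): distance 87.45 ≈ 87.45 km. ✓

depth ≈ 36.9 km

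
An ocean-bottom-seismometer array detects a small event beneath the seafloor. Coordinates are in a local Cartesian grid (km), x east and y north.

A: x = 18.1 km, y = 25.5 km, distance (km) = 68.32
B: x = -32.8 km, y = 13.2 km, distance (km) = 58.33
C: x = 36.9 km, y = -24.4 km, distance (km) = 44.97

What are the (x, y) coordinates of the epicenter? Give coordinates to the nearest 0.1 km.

x ≈ -5.8 km, y ≈ -38.5 km

Circle about each station: (x − 18.1)² + (y − 25.5)² = 68.32²; (x + 32.8)² + (y − 13.2)² = 58.33²; (x − 36.9)² + (y + 24.4)² = 44.97².
Subtracting the A equation from the B and C equations removes the quadratic terms:
-101.8 x − 24.6 y = 1537.45
37.6 x − 99.8 y = 3624.43
Solving the 2×2 system: x ≈ -5.8, y ≈ -38.5 km.
Check against A (with the unrounded x, y): √((x − 18.1)²+(y − 25.5)²) = 68.32 ≈ 68.32 km. ✓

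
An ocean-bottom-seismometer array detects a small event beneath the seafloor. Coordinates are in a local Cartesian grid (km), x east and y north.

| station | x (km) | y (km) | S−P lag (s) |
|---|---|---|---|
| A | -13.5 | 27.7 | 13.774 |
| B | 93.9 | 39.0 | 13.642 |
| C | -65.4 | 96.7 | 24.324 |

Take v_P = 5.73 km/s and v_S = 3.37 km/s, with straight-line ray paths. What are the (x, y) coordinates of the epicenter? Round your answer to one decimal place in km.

Distance from S−P lag: d = Δt · v_P v_S / (v_P − v_S) = Δt · (5.73·3.37)/(5.73−3.37) ≈ 8.1822·Δt.
So d_A = 112.70, d_B = 111.62, d_C = 199.02 km.
Circle about each station: (x + 13.5)² + (y − 27.7)² = 112.70²; (x − 93.9)² + (y − 39.0)² = 111.62²; (x + 65.4)² + (y − 96.7)² = 199.02².
Subtracting pairs of circle equations eliminates x²+y² and gives linear equations (the radical axes):
214.8 x + 22.6 y = 9630.94
-103.8 x + 138.0 y = -14229.16
Solving the 2×2 system: x ≈ 51.6, y ≈ -64.3 km.
Check against A (with the unrounded x, y): √((x + 13.5)²+(y − 27.7)²) = 112.70 ≈ 112.70 km. ✓

(51.6, -64.3)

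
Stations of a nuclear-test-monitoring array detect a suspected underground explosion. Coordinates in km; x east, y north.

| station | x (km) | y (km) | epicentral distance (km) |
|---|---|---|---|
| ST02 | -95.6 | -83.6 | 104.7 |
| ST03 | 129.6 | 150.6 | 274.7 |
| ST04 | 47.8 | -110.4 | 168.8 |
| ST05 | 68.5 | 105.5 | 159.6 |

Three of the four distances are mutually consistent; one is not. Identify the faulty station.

ST03

Solve using three stations at a time. Using ST02, ST04, ST05 (subtract circle equations pairwise → linear system) gives (x, y) ≈ (-63.9, 16.2).
Distances from that point to each station vs reported:
  ST02: calculated 104.8 vs reported 104.7 → residual 0.1 km
  ST03: calculated 235.5 vs reported 274.7 → residual 39.2 km
  ST04: calculated 168.8 vs reported 168.8 → residual 0.0 km
  ST05: calculated 159.6 vs reported 159.6 → residual 0.0 km
ST02, ST04, ST05 are mutually consistent (residuals ≈ 0); ST03 is off by 39.2 km.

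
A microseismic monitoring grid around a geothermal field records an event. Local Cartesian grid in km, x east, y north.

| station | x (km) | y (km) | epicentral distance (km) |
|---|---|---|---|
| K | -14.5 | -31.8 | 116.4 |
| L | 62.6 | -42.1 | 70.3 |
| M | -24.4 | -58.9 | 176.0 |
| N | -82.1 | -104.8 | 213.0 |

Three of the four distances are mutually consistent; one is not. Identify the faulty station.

Solve using three stations at a time. Using K, L, N (subtract circle equations pairwise → linear system) gives (x, y) ≈ (87.9, 23.5).
Distances from that point to each station vs reported:
  K: calculated 116.4 vs reported 116.4 → residual 0.0 km
  L: calculated 70.3 vs reported 70.3 → residual 0.0 km
  M: calculated 139.3 vs reported 176.0 → residual 36.7 km
  N: calculated 213.0 vs reported 213.0 → residual 0.0 km
K, L, N are mutually consistent (residuals ≈ 0); M is off by 36.7 km.

M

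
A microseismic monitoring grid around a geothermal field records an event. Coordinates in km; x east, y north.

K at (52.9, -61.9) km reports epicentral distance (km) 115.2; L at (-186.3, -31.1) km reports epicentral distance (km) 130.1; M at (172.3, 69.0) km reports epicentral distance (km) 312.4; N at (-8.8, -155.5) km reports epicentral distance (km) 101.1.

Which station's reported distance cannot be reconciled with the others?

Solve using three stations at a time. Using K, L, N (subtract circle equations pairwise → linear system) gives (x, y) ≈ (-62.0, -69.6).
Distances from that point to each station vs reported:
  K: calculated 115.2 vs reported 115.2 → residual 0.0 km
  L: calculated 130.1 vs reported 130.1 → residual 0.0 km
  M: calculated 272.2 vs reported 312.4 → residual 40.2 km
  N: calculated 101.1 vs reported 101.1 → residual 0.0 km
K, L, N are mutually consistent (residuals ≈ 0); M is off by 40.2 km.

M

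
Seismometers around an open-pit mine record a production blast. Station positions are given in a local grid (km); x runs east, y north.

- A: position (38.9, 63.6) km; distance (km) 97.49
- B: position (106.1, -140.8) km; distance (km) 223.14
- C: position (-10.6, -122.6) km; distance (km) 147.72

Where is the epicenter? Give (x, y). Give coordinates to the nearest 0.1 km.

x ≈ -48.4 km, y ≈ 20.2 km

Circle about each station: (x − 38.9)² + (y − 63.6)² = 97.49²; (x − 106.1)² + (y + 140.8)² = 223.14²; (x + 10.6)² + (y + 122.6)² = 147.72².
Subtracting pairs of circle equations eliminates x²+y² and gives linear equations (the radical axes):
134.4 x − 408.8 y = -14763.48
-99.0 x − 372.4 y = -2731.95
Solving the 2×2 system: x ≈ -48.4, y ≈ 20.2 km.
Check against A (with the unrounded x, y): √((x − 38.9)²+(y − 63.6)²) = 97.49 ≈ 97.49 km. ✓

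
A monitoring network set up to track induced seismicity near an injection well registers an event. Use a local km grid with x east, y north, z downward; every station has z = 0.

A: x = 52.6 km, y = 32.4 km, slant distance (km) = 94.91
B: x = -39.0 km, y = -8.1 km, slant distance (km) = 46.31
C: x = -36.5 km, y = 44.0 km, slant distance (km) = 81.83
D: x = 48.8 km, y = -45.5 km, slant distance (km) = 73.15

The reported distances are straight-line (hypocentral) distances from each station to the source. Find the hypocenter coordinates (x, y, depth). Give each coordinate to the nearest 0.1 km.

x ≈ -13.4 km, y ≈ -26.9 km, depth ≈ 33.7 km

Each station gives a sphere (x−x_i)² + (y−y_i)² + z² = d_i² (stations at z=0).
Subtracting the A sphere from B and C: z² cancels, leaving linear equations in x and y:
-183.2 x − 81.0 y = 4633.38
-178.2 x + 23.2 y = 1763.49
Solving: x ≈ -13.398, y ≈ -26.899 km (keep extra digits for the depth step; rounded: -13.4, -26.9).
Then from the A sphere: z² = 94.91² − (x − 52.6)² − (y − 32.4)² with x = -13.398, y = -26.899, so z ≈ 33.702 ≈ 33.7 km.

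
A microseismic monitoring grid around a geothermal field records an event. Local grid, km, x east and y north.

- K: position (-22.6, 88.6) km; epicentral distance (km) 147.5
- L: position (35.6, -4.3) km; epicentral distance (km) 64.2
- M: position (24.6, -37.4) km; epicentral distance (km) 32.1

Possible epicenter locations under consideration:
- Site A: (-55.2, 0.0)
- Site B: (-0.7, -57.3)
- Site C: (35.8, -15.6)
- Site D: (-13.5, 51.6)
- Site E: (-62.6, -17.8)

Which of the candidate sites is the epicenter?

Site B

For each candidate, compare |candidate − station| to the reported distance:
Site A: residuals K 53.1, L 26.7, M 56.0 → max 56.0 km
Site B: residuals K 0.0, L 0.0, M 0.1 → max 0.1 km
Site C: residuals K 28.1, L 52.9, M 7.6 → max 52.9 km
Site D: residuals K 109.4, L 10.2, M 64.7 → max 109.4 km
Site E: residuals K 33.8, L 34.9, M 57.3 → max 57.3 km
Only Site B has all residuals ≈ 0.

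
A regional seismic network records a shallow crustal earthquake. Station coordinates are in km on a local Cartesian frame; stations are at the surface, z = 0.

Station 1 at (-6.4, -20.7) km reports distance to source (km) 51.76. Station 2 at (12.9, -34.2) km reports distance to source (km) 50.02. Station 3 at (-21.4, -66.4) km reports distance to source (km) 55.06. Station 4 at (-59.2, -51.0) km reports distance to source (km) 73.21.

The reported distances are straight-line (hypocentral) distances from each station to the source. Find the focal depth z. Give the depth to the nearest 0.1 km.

46.5 km

Each station gives a sphere (x−x_i)² + (y−y_i)² + z² = d_i² (stations at z=0).
Subtracting the Station 1 sphere from Station 2 and Station 3: z² cancels, leaving linear equations in x and y:
38.6 x − 27.0 y = 1043.70
-30.0 x − 91.4 y = 4044.96
Solving: x ≈ -3.186, y ≈ -43.210 km (keep extra digits for the depth step; rounded: -3.2, -43.2).
Then from the Station 1 sphere: z² = 51.76² − (x + 6.4)² − (y + 20.7)² with x = -3.186, y = -43.210, so z ≈ 46.498 ≈ 46.5 km.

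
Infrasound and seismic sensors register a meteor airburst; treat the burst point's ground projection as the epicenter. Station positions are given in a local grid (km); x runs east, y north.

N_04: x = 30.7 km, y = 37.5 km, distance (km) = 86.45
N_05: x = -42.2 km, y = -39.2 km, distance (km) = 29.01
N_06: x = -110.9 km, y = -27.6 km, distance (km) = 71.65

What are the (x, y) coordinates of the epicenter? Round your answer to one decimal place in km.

Circle about each station: (x − 30.7)² + (y − 37.5)² = 86.45²; (x + 42.2)² + (y + 39.2)² = 29.01²; (x + 110.9)² + (y + 27.6)² = 71.65².
Subtracting the N_04 equation from the N_05 and N_06 equations removes the quadratic terms:
-145.8 x − 153.4 y = 7600.76
-283.2 x − 130.2 y = 13051.71
Solving the 2×2 system: x ≈ -41.4, y ≈ -10.2 km.
Check against N_04 (with the unrounded x, y): √((x − 30.7)²+(y − 37.5)²) = 86.45 ≈ 86.45 km. ✓

x ≈ -41.4 km, y ≈ -10.2 km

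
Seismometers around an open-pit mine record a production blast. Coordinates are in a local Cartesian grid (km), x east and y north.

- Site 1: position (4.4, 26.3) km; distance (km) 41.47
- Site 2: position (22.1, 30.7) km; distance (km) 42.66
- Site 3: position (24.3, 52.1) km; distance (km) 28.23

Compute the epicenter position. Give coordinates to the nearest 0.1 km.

Circle about each station: (x − 4.4)² + (y − 26.3)² = 41.47²; (x − 22.1)² + (y − 30.7)² = 42.66²; (x − 24.3)² + (y − 52.1)² = 28.23².
Subtracting the Site 1 equation from the Site 2 and Site 3 equations removes the quadratic terms:
35.4 x + 8.8 y = 619.74
39.8 x + 51.6 y = 3516.68
Solving the 2×2 system: x ≈ 0.7, y ≈ 67.6 km.
Check against Site 1 (with the unrounded x, y): √((x − 4.4)²+(y − 26.3)²) = 41.48 ≈ 41.47 km. ✓

(0.7, 67.6)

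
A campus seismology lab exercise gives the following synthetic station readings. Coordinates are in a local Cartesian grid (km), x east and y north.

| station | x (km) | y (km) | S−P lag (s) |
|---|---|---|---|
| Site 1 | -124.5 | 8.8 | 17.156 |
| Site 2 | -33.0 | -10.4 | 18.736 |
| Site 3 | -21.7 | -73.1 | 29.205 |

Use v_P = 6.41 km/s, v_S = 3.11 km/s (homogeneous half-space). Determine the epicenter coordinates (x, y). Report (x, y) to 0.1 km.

Distance from S−P lag: d = Δt · v_P v_S / (v_P − v_S) = Δt · (6.41·3.11)/(6.41−3.11) ≈ 6.0409·Δt.
So d_Site 1 = 103.64, d_Site 2 = 113.18, d_Site 3 = 176.43 km.
Circle about each station: (x + 124.5)² + (y − 8.8)² = 103.64²; (x + 33.0)² + (y + 10.4)² = 113.18²; (x + 21.7)² + (y + 73.1)² = 176.43².
Subtracting pairs of circle equations eliminates x²+y² and gives linear equations (the radical axes):
183.0 x − 38.4 y = -16448.99
205.6 x − 163.8 y = -30149.49
Solving the 2×2 system: x ≈ -69.6, y ≈ 96.7 km.
Check against Site 1 (with the unrounded x, y): √((x + 124.5)²+(y − 8.8)²) = 103.65 ≈ 103.64 km. ✓

-69.6 km east, 96.7 km north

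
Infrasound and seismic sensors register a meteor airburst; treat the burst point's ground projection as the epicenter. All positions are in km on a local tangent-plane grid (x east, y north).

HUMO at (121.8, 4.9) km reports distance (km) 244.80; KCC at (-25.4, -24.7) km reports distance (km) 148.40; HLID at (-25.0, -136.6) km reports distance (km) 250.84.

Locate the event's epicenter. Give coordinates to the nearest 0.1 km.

Circle about each station: (x − 121.8)² + (y − 4.9)² = 244.80²; (x + 25.4)² + (y + 24.7)² = 148.40²; (x + 25.0)² + (y + 136.6)² = 250.84².
Subtracting pairs of circle equations eliminates x²+y² and gives linear equations (the radical axes):
-294.4 x − 59.2 y = 24300.48
-293.6 x − 283.0 y = 1431.64
Solving the 2×2 system: x ≈ -103.0, y ≈ 101.8 km.
Check against HUMO (with the unrounded x, y): √((x − 121.8)²+(y − 4.9)²) = 244.82 ≈ 244.80 km. ✓

-103.0 km east, 101.8 km north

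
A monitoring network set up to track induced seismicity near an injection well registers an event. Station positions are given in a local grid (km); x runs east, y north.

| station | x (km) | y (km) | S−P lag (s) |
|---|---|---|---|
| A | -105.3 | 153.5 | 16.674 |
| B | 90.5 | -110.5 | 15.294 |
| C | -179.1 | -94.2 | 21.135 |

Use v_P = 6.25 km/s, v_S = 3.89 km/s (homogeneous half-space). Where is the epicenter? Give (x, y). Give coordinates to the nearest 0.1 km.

Distance from S−P lag: d = Δt · v_P v_S / (v_P − v_S) = Δt · (6.25·3.89)/(6.25−3.89) ≈ 10.3019·Δt.
So d_A = 171.77, d_B = 157.56, d_C = 217.73 km.
Circle about each station: (x + 105.3)² + (y − 153.5)² = 171.77²; (x − 90.5)² + (y + 110.5)² = 157.56²; (x + 179.1)² + (y + 94.2)² = 217.73².
Subtracting pairs of circle equations eliminates x²+y² and gives linear equations (the radical axes):
391.6 x − 528.0 y = -9570.06
-147.6 x − 495.4 y = -11601.31
Solving the 2×2 system: x ≈ 5.1, y ≈ 21.9 km.

5.1 km east, 21.9 km north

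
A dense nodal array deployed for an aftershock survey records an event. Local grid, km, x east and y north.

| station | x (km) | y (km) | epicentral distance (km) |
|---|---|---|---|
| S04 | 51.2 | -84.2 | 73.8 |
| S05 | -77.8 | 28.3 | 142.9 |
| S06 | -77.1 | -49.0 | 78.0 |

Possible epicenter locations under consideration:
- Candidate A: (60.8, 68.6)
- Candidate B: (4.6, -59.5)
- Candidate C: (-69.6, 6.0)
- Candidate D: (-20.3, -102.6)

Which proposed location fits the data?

Candidate D

For each candidate, compare |candidate − station| to the reported distance:
Candidate A: residuals S04 79.3, S05 1.4, S06 103.2 → max 103.2 km
Candidate B: residuals S04 21.1, S05 22.5, S06 4.4 → max 22.5 km
Candidate C: residuals S04 77.0, S05 119.1, S06 22.5 → max 119.1 km
Candidate D: residuals S04 0.0, S05 0.1, S06 0.1 → max 0.1 km
Only Candidate D has all residuals ≈ 0.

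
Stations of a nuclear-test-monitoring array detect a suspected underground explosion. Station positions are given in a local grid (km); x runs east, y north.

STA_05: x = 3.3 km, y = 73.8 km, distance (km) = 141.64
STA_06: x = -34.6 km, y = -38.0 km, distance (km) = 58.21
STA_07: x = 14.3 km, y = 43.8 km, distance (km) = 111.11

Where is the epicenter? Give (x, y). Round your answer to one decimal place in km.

Circle about each station: (x − 3.3)² + (y − 73.8)² = 141.64²; (x + 34.6)² + (y + 38.0)² = 58.21²; (x − 14.3)² + (y − 43.8)² = 111.11².
Subtracting the STA_05 equation from the STA_06 and STA_07 equations removes the quadratic terms:
-75.8 x − 223.6 y = 13857.32
22.0 x − 60.0 y = 4382.06
Solving the 2×2 system: x ≈ 15.7, y ≈ -67.3 km.

15.7 km east, -67.3 km north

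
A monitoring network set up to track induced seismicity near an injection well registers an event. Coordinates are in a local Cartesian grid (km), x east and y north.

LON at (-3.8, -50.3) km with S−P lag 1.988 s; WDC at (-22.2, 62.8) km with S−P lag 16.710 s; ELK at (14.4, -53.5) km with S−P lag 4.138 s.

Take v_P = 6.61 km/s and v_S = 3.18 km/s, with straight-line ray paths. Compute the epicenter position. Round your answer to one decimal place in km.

x ≈ -5.9 km, y ≈ -38.3 km

Distance from S−P lag: d = Δt · v_P v_S / (v_P − v_S) = Δt · (6.61·3.18)/(6.61−3.18) ≈ 6.1282·Δt.
So d_LON = 12.18, d_WDC = 102.40, d_ELK = 25.36 km.
Circle about each station: (x + 3.8)² + (y + 50.3)² = 12.18²; (x + 22.2)² + (y − 62.8)² = 102.40²; (x − 14.4)² + (y + 53.5)² = 25.36².
Subtracting pairs of circle equations eliminates x²+y² and gives linear equations (the radical axes):
-36.8 x + 226.2 y = -8445.26
36.4 x − 6.4 y = 30.30
Solving the 2×2 system: x ≈ -5.9, y ≈ -38.3 km.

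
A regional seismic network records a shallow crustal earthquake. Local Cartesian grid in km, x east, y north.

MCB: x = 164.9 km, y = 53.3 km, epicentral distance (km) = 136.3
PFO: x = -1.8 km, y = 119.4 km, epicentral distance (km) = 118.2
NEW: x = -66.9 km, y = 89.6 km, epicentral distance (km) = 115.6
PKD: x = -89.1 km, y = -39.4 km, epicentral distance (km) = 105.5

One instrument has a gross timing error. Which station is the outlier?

Solve using three stations at a time. Using PFO, NEW, PKD (subtract circle equations pairwise → linear system) gives (x, y) ≈ (8.1, 1.6).
Distances from that point to each station vs reported:
  MCB: calculated 165.1 vs reported 136.3 → residual 28.8 km
  PFO: calculated 118.2 vs reported 118.2 → residual 0.0 km
  NEW: calculated 115.6 vs reported 115.6 → residual 0.0 km
  PKD: calculated 105.5 vs reported 105.5 → residual 0.0 km
PFO, NEW, PKD are mutually consistent (residuals ≈ 0); MCB is off by 28.8 km.

MCB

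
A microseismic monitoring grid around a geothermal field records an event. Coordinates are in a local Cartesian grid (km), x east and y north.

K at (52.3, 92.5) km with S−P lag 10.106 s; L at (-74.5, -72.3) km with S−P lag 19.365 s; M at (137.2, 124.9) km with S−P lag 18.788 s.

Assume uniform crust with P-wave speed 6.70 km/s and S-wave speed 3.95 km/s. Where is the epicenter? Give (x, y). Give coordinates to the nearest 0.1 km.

-43.1 km east, 111.4 km north

Distance from S−P lag: d = Δt · v_P v_S / (v_P − v_S) = Δt · (6.70·3.95)/(6.70−3.95) ≈ 9.6236·Δt.
So d_K = 97.26, d_L = 186.36, d_M = 180.81 km.
Circle about each station: (x − 52.3)² + (y − 92.5)² = 97.26²; (x + 74.5)² + (y + 72.3)² = 186.36²; (x − 137.2)² + (y − 124.9)² = 180.81².
Subtracting pairs of circle equations eliminates x²+y² and gives linear equations (the radical axes):
-253.6 x − 329.6 y = -25784.54
169.8 x + 64.8 y = -100.44
Solving the 2×2 system: x ≈ -43.1, y ≈ 111.4 km.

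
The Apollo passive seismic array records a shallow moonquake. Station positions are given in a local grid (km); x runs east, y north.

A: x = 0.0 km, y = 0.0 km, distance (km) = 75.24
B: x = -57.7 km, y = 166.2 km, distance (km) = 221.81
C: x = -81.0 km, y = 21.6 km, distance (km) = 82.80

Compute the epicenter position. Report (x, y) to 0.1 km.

x ≈ -50.8 km, y ≈ -55.5 km

Circle about each station: x² + y² = 75.24²; (x + 57.7)² + (y − 166.2)² = 221.81²; (x + 81.0)² + (y − 21.6)² = 82.80².
Subtracting the A equation from the B and C equations removes the quadratic terms:
-115.4 x + 332.4 y = -12586.89
-162.0 x + 43.2 y = 5832.78
Solving the 2×2 system: x ≈ -50.8, y ≈ -55.5 km.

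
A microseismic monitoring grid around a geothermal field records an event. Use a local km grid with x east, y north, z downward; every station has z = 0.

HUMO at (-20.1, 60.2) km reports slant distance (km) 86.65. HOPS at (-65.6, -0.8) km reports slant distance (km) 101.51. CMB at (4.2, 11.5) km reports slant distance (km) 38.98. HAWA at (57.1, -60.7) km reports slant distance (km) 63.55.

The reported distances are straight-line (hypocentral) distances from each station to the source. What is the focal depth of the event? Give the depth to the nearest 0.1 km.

19.2 km

Each station gives a sphere (x−x_i)² + (y−y_i)² + z² = d_i² (stations at z=0).
Subtracting the HUMO sphere from HOPS and CMB: z² cancels, leaving linear equations in x and y:
-91.0 x − 122.0 y = -2520.11
48.6 x − 97.4 y = 2110.62
Solving: x ≈ 34.000, y ≈ -4.704 km (keep extra digits for the depth step; rounded: 34.0, -4.7).
Then from the HUMO sphere: z² = 86.65² − (x + 20.1)² − (y − 60.2)² with x = 34.000, y = -4.704, so z ≈ 19.206 ≈ 19.2 km.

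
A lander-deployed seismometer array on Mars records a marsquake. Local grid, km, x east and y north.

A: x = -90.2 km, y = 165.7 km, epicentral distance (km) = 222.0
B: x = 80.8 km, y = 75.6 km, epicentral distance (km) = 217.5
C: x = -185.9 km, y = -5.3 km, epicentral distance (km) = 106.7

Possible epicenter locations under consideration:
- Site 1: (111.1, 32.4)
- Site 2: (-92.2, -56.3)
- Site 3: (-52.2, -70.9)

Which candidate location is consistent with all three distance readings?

Site 2

For each candidate, compare |candidate − station| to the reported distance:
Site 1: residuals A 19.4, B 164.7, C 192.7 → max 192.7 km
Site 2: residuals A 0.0, B 0.0, C 0.0 → max 0.0 km
Site 3: residuals A 17.6, B 19.6, C 42.2 → max 42.2 km
Only Site 2 has all residuals ≈ 0.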